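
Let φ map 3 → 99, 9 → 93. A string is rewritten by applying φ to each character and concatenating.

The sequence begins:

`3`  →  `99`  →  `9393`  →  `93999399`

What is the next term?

Rewriting each symbol of 93999399: 9→93, 3→99, 9→93, 9→93, 9→93, 3→99, 9→93, 9→93, which concatenates to 93 99 93 93 93 99 93 93.

9399939393999393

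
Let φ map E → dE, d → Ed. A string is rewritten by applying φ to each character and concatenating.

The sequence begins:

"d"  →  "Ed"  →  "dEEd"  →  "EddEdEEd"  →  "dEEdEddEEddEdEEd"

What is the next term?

EddEdEEddEEdEddEdEEdEddEEddEdEEd

Replace each of the 16 characters of dEEdEddEEddEdEEd in place — Ed dE dE Ed dE Ed Ed dE dE Ed Ed dE Ed dE dE Ed — and concatenate.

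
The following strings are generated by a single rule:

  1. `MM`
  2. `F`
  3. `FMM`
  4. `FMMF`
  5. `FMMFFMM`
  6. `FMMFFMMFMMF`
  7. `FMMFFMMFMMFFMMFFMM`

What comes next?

FMMFFMMFMMFFMMFFMMFMMFFMMFMMF

Each term (from the third on) is the previous term followed by the one before it: term 3 = F·MM = FMM.
So term 8 is FMMFFMMFMMFFMMFFMM·FMMFFMMFMMF.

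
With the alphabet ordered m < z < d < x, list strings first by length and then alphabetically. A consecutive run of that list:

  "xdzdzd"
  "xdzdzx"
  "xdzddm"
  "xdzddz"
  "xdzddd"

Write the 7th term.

xdzdxm

Continuing the enumeration 2 steps past xdzddd: xdzddd → xdzddx → (answer).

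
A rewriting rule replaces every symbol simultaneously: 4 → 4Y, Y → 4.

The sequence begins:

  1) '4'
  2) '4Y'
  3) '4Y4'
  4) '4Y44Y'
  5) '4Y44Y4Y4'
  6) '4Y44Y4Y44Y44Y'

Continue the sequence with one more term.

4Y44Y4Y44Y44Y4Y44Y4Y4

Applying the rule to each of the 13 symbols of 4Y44Y4Y44Y44Y gives the pieces 4Y 4 4Y 4Y 4 4Y 4 4Y 4Y 4 4Y 4Y 4, which concatenate to the answer.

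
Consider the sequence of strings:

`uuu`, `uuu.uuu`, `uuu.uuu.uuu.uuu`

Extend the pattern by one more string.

Each string is two copies of the previous one joined by '.'.
Doubling uuu.uuu.uuu.uuu with '.' between the halves:

uuu.uuu.uuu.uuu.uuu.uuu.uuu.uuu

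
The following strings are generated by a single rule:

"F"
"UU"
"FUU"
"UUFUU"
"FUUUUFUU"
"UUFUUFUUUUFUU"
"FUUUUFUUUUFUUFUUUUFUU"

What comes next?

From term 3 onward, concatenate the second-to-last term with the last: F·UU = FUU, UU·FUU = UUFUU, …
So term 8 is UUFUUFUUUUFUU·FUUUUFUUUUFUUFUUUUFUU.

UUFUUFUUUUFUUFUUUUFUUUUFUUFUUUUFUU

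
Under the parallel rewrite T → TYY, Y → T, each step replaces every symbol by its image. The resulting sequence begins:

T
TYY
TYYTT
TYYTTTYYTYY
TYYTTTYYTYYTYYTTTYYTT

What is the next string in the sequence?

TYYTTTYYTYYTYYTTTYYTTTYYTTTYYTYYTYYTTTYYTYY

φ(TYYTTTYYTYYTYYTTTYYTT) expands symbol-by-symbol to TYY T T TYY TYY TYY T T TYY T T TYY T T TYY TYY TYY T T TYY TYY; joining the 21 pieces gives the next term.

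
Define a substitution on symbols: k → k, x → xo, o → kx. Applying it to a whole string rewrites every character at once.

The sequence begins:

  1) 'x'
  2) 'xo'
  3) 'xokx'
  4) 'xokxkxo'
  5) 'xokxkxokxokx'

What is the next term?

xokxkxokxokxkxokxkxo

Expanding xokxkxokxokx: x→xo, o→kx, k→k, x→xo, k→k, x→xo, o→kx, k→k, x→xo, o→kx, k→k, x→xo. Concatenated: xo kx k xo k xo kx k xo kx k xo.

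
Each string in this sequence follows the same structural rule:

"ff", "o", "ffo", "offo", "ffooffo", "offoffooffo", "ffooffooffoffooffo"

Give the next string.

Each term (from the third on) is the two preceding terms concatenated in order: term 3 = ff·o = ffo.
The next term joins offoffooffo and ffooffooffoffooffo.

offoffooffoffooffooffoffooffo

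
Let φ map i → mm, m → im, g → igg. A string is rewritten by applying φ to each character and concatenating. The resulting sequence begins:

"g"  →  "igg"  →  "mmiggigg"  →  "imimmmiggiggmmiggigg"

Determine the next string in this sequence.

φ(imimmmiggiggmmiggigg) expands symbol-by-symbol to mm im mm im im im mm igg igg mm igg igg im im mm igg igg mm igg igg; joining the 20 pieces gives the next term.

mmimmmimimimmmiggiggmmiggiggimimmmiggiggmmiggigg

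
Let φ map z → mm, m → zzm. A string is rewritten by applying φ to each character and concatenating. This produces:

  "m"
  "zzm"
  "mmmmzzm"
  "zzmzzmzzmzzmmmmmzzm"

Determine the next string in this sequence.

Replace each of the 19 characters of zzmzzmzzmzzmmmmmzzm in place — mm mm zzm mm mm zzm mm mm zzm mm mm zzm zzm zzm zzm zzm mm mm zzm — and concatenate.

mmmmzzmmmmmzzmmmmmzzmmmmmzzmzzmzzmzzmzzmmmmmzzm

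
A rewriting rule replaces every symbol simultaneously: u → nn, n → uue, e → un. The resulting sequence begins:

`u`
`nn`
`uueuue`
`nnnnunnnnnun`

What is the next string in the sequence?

Expanding nnnnunnnnnun: n→uue, n→uue, n→uue, n→uue, u→nn, n→uue, n→uue, n→uue, n→uue, n→uue, u→nn, n→uue. Concatenated: uue uue uue uue nn uue uue uue uue uue nn uue.

uueuueuueuuennuueuueuueuueuuennuue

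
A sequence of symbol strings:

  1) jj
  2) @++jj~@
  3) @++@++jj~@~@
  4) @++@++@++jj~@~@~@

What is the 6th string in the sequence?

@++@++@++@++@++jj~@~@~@~@~@

s(k+1) = @++·s(k)·~@, so each term gains @++ as a prefix and ~@ as a suffix.
From @++@++@++jj~@~@~@, 2 further steps: @++@++@++jj~@~@~@ → @++@++@++@++jj~@~@~@~@ → (answer).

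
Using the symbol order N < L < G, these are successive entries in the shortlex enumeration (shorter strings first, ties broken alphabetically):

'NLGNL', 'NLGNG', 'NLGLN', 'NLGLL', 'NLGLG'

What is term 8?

NLGGG

Stepping forward 3 times from NLGLG: NLGLG → NLGGN → NLGGL, then the target.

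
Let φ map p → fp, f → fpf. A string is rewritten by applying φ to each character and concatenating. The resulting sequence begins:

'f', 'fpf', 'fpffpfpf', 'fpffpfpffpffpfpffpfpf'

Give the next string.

Rewriting the 21 symbols of fpffpfpffpffpfpffpfpf one by one yields fpf fp fpf fpf fp fpf fp fpf fpf fp fpf fpf fp fpf fp fpf fpf fp fpf fp fpf; concatenated:

fpffpfpffpffpfpffpfpffpffpfpffpffpfpffpfpffpffpfpffpfpf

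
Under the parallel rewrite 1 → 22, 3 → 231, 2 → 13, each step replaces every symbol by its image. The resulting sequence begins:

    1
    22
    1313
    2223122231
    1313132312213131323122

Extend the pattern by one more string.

Applying the rule to each of the 22 symbols of 1313132312213131323122 gives the pieces 22 231 22 231 22 231 13 231 22 13 13 22 231 22 231 22 231 13 231 22 13 13, which concatenate to the answer.

2223122231222311323122131322231222312223113231221313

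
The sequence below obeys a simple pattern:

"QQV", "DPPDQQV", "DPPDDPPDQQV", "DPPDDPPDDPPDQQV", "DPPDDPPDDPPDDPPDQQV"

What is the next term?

Every step adds DPPD at the front: s(k+1) = DPPD·s(k).
Applying this once more to DPPDDPPDDPPDDPPDQQV:

DPPDDPPDDPPDDPPDDPPDQQV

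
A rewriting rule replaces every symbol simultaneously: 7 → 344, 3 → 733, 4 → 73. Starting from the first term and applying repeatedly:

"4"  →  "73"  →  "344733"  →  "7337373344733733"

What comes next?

3447337333447333447337337373344733733344733733

φ(7337373344733733) expands symbol-by-symbol to 344 733 733 344 733 344 733 733 73 73 344 733 733 344 733 733; joining the 16 pieces gives the next term.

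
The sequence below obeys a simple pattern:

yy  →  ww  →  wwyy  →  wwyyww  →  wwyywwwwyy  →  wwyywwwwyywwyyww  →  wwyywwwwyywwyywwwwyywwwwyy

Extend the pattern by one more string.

wwyywwwwyywwyywwwwyywwwwyywwyywwwwyywwyyww

Each term (from the third on) is the previous term followed by the one before it: term 3 = ww·yy = wwyy.
So term 8 is wwyywwwwyywwyywwwwyywwwwyy·wwyywwwwyywwyyww.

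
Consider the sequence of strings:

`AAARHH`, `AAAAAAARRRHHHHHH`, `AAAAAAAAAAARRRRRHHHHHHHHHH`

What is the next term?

AAAAAAAAAAAAAAARRRRRRRHHHHHHHHHHHHHH

Each string has the form A^{4n-1} R^{2n-1} H^{4n-2} (n = 1, 2, …).
For the next term, n = 4, so the run lengths are 15, 7, 14.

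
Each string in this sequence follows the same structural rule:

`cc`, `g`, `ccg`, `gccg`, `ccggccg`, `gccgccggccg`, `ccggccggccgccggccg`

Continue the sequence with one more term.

From term 3 onward, concatenate the second-to-last term with the last: cc·g = ccg, g·ccg = gccg, …
So term 8 is gccgccggccg·ccggccggccgccggccg.

gccgccggccgccggccggccgccggccg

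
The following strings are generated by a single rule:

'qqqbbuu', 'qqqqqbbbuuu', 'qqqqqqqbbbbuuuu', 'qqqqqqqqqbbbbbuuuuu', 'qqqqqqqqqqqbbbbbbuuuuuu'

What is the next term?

Reading off run lengths: q runs 3, 5, 7, 9, 11; b runs 2, 3, 4, 5, 6; u runs 2, 3, 4, 5, 6 — each is linear in n (n = 1, 2, …).
Setting n = 6 gives 13, 7, 7 characters in each block.

qqqqqqqqqqqqqbbbbbbbuuuuuuu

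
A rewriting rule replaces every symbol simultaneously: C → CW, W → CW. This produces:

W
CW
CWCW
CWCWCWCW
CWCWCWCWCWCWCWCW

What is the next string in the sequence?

Rewriting the 16 symbols of CWCWCWCWCWCWCWCW one by one yields CW CW CW CW CW CW CW CW CW CW CW CW CW CW CW CW; concatenated:

CWCWCWCWCWCWCWCWCWCWCWCWCWCWCWCW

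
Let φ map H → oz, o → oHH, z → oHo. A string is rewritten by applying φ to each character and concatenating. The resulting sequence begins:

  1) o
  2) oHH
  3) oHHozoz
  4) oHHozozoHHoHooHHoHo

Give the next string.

Replace each of the 19 characters of oHHozozoHHoHooHHoHo in place — oHH oz oz oHH oHo oHH oHo oHH oz oz oHH oz oHH oHH oz oz oHH oz oHH — and concatenate.

oHHozozoHHoHooHHoHooHHozozoHHozoHHoHHozozoHHozoHH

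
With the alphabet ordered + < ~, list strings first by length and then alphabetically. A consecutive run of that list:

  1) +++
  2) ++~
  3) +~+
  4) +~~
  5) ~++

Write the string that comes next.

~+~

Find the rightmost character of ~++ below ~, bump it to the next letter, and reset everything to its right to +.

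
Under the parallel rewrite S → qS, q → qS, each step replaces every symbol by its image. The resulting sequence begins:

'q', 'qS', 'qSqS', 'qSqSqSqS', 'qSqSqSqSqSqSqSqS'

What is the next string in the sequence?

Rewriting the 16 symbols of qSqSqSqSqSqSqSqS one by one yields qS qS qS qS qS qS qS qS qS qS qS qS qS qS qS qS; concatenated:

qSqSqSqSqSqSqSqSqSqSqSqSqSqSqSqS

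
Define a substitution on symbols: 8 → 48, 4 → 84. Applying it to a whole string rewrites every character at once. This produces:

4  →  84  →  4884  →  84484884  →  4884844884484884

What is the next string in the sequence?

Rewriting the 16 symbols of 4884844884484884 one by one yields 84 48 48 84 48 84 84 48 48 84 84 48 84 48 48 84; concatenated:

84484884488484484884844884484884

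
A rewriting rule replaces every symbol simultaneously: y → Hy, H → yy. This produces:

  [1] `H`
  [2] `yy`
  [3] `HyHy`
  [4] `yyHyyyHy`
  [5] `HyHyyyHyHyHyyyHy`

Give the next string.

yyHyyyHyHyHyyyHyyyHyyyHyHyHyyyHy

φ(HyHyyyHyHyHyyyHy) expands symbol-by-symbol to yy Hy yy Hy Hy Hy yy Hy yy Hy yy Hy Hy Hy yy Hy; joining the 16 pieces gives the next term.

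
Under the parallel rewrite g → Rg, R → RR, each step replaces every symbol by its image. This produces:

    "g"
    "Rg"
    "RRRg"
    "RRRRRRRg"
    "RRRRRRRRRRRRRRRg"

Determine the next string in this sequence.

RRRRRRRRRRRRRRRRRRRRRRRRRRRRRRRg

φ(RRRRRRRRRRRRRRRg) expands symbol-by-symbol to RR RR RR RR RR RR RR RR RR RR RR RR RR RR RR Rg; joining the 16 pieces gives the next term.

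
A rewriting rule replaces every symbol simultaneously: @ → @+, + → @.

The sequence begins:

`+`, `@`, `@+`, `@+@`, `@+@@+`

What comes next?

@+@@+@+@

Apply φ to @+@@+ symbol by symbol: @→@+, +→@, @→@+, @→@+, +→@; joined: @+ @ @+ @+ @.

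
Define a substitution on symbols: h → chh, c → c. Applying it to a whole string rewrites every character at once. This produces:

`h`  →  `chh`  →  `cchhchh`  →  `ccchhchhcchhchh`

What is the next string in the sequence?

Rewriting the 15 symbols of ccchhchhcchhchh one by one yields c c c chh chh c chh chh c c chh chh c chh chh; concatenated:

cccchhchhcchhchhccchhchhcchhchh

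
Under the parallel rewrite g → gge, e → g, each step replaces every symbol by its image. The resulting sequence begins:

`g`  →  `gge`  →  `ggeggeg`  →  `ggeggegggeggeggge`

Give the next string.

Replace each of the 17 characters of ggeggegggeggeggge in place — gge gge g gge gge g gge gge gge g gge gge g gge gge gge g — and concatenate.

ggeggegggeggegggeggeggegggeggegggeggeggeg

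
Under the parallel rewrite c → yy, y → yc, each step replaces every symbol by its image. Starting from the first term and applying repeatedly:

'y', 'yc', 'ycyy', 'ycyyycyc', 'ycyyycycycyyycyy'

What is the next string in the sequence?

ycyyycycycyyycyyycyyycycycyyycyc

Replace each of the 16 characters of ycyyycycycyyycyy in place — yc yy yc yc yc yy yc yy yc yy yc yc yc yy yc yc — and concatenate.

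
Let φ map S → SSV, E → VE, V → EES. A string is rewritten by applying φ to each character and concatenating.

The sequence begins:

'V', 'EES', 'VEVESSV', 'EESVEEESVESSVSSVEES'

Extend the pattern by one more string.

VEVESSVEESVEVEVESSVEESVESSVSSVEESSSVSSVEESVEVESSV

φ(EESVEEESVESSVSSVEES) expands symbol-by-symbol to VE VE SSV EES VE VE VE SSV EES VE SSV SSV EES SSV SSV EES VE VE SSV; joining the 19 pieces gives the next term.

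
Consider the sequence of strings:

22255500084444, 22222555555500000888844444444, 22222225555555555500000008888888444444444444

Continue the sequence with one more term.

22222222255555555555555500000000088888888884444444444444444

Term n consists of 2n+1 2's, followed by 4n-1 5's, followed by 2n+1 0's, followed by 3n-2 8's, followed by 4n 4's (n = 1, 2, …).
Setting n = 4 gives 9, 15, 9, 10, 16 characters in each block.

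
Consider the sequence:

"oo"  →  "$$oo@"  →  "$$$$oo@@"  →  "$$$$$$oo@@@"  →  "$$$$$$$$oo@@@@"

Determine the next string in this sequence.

Every step adds $$ to the front and @ to the end of the previous string.
So the next term is $$·$$$$$$$$oo@@@@·@.

$$$$$$$$$$oo@@@@@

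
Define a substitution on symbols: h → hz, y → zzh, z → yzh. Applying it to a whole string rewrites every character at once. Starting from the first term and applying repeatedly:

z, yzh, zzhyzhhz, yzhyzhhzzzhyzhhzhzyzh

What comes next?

zzhyzhhzzzhyzhhzhzyzhyzhyzhhzzzhyzhhzhzyzhhzyzhzzhyzhhz

Replace each of the 21 characters of yzhyzhhzzzhyzhhzhzyzh in place — zzh yzh hz zzh yzh hz hz yzh yzh yzh hz zzh yzh hz hz yzh hz yzh zzh yzh hz — and concatenate.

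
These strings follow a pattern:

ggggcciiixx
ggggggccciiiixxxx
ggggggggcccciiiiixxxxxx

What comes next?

Reading off run lengths: g runs 4, 6, 8; c runs 2, 3, 4; i runs 3, 4, 5; x runs 2, 4, 6 — each is linear in n (n = 1, 2, …).
For the next term, n = 4, so the run lengths are 10, 5, 6, 8.

ggggggggggccccciiiiiixxxxxxxx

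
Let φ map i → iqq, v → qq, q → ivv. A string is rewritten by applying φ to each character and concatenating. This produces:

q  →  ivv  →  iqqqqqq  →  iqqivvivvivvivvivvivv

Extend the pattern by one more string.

iqqivvivviqqqqqqiqqqqqqiqqqqqqiqqqqqqiqqqqqqiqqqqqq

Applying the rule to each of the 21 symbols of iqqivvivvivvivvivvivv gives the pieces iqq ivv ivv iqq qq qq iqq qq qq iqq qq qq iqq qq qq iqq qq qq iqq qq qq, which concatenate to the answer.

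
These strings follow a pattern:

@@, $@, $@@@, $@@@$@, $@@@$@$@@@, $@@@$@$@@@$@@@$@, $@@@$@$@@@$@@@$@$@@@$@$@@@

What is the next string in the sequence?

$@@@$@$@@@$@@@$@$@@@$@$@@@$@@@$@$@@@$@@@$@

Each term (from the third on) is the previous term followed by the one before it: term 3 = $@·@@ = $@@@.
Continuing: $@@@$@$@@@$@@@$@$@@@$@$@@@ · $@@@$@$@@@$@@@$@ gives term 8.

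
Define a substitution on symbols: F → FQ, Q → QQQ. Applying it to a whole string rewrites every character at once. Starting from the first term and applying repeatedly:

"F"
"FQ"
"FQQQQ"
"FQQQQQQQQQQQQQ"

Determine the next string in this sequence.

FQQQQQQQQQQQQQQQQQQQQQQQQQQQQQQQQQQQQQQQQ

Applying the rule to each of the 14 symbols of FQQQQQQQQQQQQQ gives the pieces FQ QQQ QQQ QQQ QQQ QQQ QQQ QQQ QQQ QQQ QQQ QQQ QQQ QQQ, which concatenate to the answer.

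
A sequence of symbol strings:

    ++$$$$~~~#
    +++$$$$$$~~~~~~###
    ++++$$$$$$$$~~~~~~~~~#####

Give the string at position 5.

++++++$$$$$$$$$$$$~~~~~~~~~~~~~~~#########

Each string has the form +^{n+1} $^{2n+2} ~^{3n} #^{2n-1} (n = 1, 2, …).
For term 5, n = 5, so the run lengths are 6, 12, 15, 9.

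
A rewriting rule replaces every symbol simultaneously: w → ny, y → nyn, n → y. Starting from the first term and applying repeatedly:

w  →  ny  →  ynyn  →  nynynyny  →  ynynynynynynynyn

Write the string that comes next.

Rewriting the 16 symbols of ynynynynynynynyn one by one yields nyn y nyn y nyn y nyn y nyn y nyn y nyn y nyn y; concatenated:

nynynynynynynynynynynynynynynyny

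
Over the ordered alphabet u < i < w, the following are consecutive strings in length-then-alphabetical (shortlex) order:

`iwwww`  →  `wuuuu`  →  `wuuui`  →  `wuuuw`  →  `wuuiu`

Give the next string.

Treat wuuiu as a base-3 numeral over the given alphabet and add one, carrying through any trailing w's.

wuuii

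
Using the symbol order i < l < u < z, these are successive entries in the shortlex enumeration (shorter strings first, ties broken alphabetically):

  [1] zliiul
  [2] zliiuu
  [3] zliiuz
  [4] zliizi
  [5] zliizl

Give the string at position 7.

Stepping forward 2 times from zliizl: zliizl → zliizu, then the target.

zliizz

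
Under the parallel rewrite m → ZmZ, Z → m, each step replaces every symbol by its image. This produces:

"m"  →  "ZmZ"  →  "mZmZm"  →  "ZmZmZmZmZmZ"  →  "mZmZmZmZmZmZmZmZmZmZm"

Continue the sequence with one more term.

ZmZmZmZmZmZmZmZmZmZmZmZmZmZmZmZmZmZmZmZmZmZ

φ(mZmZmZmZmZmZmZmZmZmZm) expands symbol-by-symbol to ZmZ m ZmZ m ZmZ m ZmZ m ZmZ m ZmZ m ZmZ m ZmZ m ZmZ m ZmZ m ZmZ; joining the 21 pieces gives the next term.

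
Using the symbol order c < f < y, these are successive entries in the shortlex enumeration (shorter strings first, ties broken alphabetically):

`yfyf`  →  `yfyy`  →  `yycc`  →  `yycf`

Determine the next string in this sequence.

The successor of yycf increments the rightmost position that isn't already y and resets every position after it to c.

yycy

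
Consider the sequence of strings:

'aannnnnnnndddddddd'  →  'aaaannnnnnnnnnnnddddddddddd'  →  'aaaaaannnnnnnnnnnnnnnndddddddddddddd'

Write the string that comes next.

Each string has the form a^{2n-2} n^{4n} d^{3n+2}, where the shown terms are n = 2, 3, 4.
For the next term, n = 5, so the run lengths are 8, 20, 17.

aaaaaaaannnnnnnnnnnnnnnnnnnnddddddddddddddddd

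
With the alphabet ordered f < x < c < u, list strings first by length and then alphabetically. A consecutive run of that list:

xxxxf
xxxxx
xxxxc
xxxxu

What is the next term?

Treat xxxxu as a base-4 numeral over the given alphabet and add one, carrying through any trailing u's.

xxxcf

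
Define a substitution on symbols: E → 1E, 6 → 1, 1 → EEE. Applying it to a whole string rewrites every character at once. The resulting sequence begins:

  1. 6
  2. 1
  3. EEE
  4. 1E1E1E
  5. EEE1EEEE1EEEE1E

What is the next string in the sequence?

Replace each of the 15 characters of EEE1EEEE1EEEE1E in place — 1E 1E 1E EEE 1E 1E 1E 1E EEE 1E 1E 1E 1E EEE 1E — and concatenate.

1E1E1EEEE1E1E1E1EEEE1E1E1E1EEEE1E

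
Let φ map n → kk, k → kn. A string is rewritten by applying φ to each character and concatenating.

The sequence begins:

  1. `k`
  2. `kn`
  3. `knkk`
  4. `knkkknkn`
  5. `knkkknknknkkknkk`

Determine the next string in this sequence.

Rewriting the 16 symbols of knkkknknknkkknkk one by one yields kn kk kn kn kn kk kn kk kn kk kn kn kn kk kn kn; concatenated:

knkkknknknkkknkkknkkknknknkkknkn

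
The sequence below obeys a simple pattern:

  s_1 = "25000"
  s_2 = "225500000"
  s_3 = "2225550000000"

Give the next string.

Each string has the form 2^{n} 5^{n} 0^{2n+1} (n = 1, 2, …).
At n = 4 the blocks have lengths 4, 4, 9.

22225555000000000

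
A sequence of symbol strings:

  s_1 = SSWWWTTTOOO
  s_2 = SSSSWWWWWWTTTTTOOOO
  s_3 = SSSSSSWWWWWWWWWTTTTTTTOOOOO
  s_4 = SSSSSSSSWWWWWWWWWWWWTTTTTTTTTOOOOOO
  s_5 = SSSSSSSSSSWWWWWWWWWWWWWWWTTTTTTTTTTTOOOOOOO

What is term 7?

SSSSSSSSSSSSSSWWWWWWWWWWWWWWWWWWWWWTTTTTTTTTTTTTTTOOOOOOOOO

Term n consists of 2n S's, followed by 3n W's, followed by 2n+1 T's, followed by n+2 O's (n = 1, 2, …).
For term 7, n = 7, so the run lengths are 14, 21, 15, 9.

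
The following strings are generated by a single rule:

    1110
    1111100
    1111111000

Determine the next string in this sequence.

The n-th term is 2n-1 1's then n-1 0's, where the shown terms are n = 2, 3, 4.
For the next term, n = 5, so the run lengths are 9, 4.

1111111110000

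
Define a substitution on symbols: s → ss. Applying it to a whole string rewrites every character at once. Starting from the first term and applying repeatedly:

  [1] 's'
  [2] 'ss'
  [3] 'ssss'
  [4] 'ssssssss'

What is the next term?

ssssssssssssssss

Rewriting each symbol of ssssssss: s→ss, s→ss, s→ss, s→ss, s→ss, s→ss, s→ss, s→ss, which concatenates to ss ss ss ss ss ss ss ss.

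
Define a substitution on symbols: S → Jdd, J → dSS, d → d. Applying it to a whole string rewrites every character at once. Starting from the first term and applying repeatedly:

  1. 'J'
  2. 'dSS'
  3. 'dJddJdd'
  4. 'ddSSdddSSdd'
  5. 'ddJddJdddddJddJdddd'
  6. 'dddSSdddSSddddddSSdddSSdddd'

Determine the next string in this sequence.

Rewriting the 27 symbols of dddSSdddSSddddddSSdddSSdddd one by one yields d d d Jdd Jdd d d d Jdd Jdd d d d d d d Jdd Jdd d d d Jdd Jdd d d d d; concatenated:

dddJddJdddddJddJddddddddJddJdddddJddJdddddd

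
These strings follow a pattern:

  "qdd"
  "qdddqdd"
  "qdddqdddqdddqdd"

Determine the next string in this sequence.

Each string is two copies of the previous one joined by 'd'.
One more doubling of qdddqdddqdddqdd gives the answer.

qdddqdddqdddqdddqdddqdddqdddqdd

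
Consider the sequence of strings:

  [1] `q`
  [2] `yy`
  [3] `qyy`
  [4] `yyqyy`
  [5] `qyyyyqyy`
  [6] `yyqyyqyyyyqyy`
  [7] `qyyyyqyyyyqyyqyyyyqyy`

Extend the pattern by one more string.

From term 3 onward, concatenate the second-to-last term with the last: q·yy = qyy, yy·qyy = yyqyy, …
Continuing: yyqyyqyyyyqyy · qyyyyqyyyyqyyqyyyyqyy gives term 8.

yyqyyqyyyyqyyqyyyyqyyyyqyyqyyyyqyy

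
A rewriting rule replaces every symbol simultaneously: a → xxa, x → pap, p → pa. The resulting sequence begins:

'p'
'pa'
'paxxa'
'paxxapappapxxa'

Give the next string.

Rewriting the 14 symbols of paxxapappapxxa one by one yields pa xxa pap pap xxa pa xxa pa pa xxa pa pap pap xxa; concatenated:

paxxapappapxxapaxxapapaxxapapappapxxa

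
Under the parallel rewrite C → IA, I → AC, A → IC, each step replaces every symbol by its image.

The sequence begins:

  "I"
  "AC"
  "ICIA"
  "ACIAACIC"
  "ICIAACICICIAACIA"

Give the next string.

ACIAACICICIAACIAACIAACICICIAACIC

Replace each of the 16 characters of ICIAACICICIAACIA in place — AC IA AC IC IC IA AC IA AC IA AC IC IC IA AC IC — and concatenate.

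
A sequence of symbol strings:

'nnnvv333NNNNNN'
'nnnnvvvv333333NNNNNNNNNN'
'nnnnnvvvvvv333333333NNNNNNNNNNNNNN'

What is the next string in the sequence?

Each string has the form n^{n+2} v^{2n} 3^{3n} N^{4n+2} (n = 1, 2, …).
Setting n = 4 gives 6, 8, 12, 18 characters in each block.

nnnnnnvvvvvvvv333333333333NNNNNNNNNNNNNNNNNN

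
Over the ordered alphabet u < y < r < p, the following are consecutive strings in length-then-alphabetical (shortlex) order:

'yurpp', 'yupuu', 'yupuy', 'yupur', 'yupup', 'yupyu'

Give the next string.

yupyy

Treat yupyu as a base-4 numeral over the given alphabet and add one, carrying through any trailing p's.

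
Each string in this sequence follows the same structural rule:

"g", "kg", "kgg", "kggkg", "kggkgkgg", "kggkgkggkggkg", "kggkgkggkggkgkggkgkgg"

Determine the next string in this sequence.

kggkgkggkggkgkggkgkggkggkgkggkggkg

This is a Fibonacci-style word recurrence s(k) = s(k−1)·s(k−2): e.g. kg·g = kgg.
The next term joins kggkgkggkggkgkggkgkgg and kggkgkggkggkg.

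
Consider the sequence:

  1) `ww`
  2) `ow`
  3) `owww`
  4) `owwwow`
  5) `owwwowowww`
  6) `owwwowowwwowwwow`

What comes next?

owwwowowwwowwwowowwwowowww

This is a Fibonacci-style word recurrence s(k) = s(k−1)·s(k−2): e.g. ow·ww = owww.
So term 7 is owwwowowwwowwwow·owwwowowww.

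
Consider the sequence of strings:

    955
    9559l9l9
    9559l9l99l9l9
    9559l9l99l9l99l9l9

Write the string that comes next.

Every step adds 9l9l9 to the end: s(k+1) = s(k)·9l9l9.
One more step from 9559l9l99l9l99l9l9 gives the answer.

9559l9l99l9l99l9l99l9l9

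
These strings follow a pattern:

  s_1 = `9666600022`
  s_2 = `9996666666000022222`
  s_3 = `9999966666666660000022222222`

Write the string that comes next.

Term n consists of 2n-1 9's, followed by 3n+1 6's, followed by n+2 0's, followed by 3n-1 2's (n = 1, 2, …).
At n = 4 the blocks have lengths 7, 13, 6, 11.

9999999666666666666600000022222222222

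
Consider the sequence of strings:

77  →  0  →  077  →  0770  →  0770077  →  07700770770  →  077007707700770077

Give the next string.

07700770770077007707700770770

This is a Fibonacci-style word recurrence s(k) = s(k−1)·s(k−2): e.g. 0·77 = 077.
Continuing: 077007707700770077 · 07700770770 gives term 8.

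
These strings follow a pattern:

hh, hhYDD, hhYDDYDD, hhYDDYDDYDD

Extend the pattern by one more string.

Every step adds YDD to the end: s(k+1) = s(k)·YDD.
One more step from hhYDDYDDYDD gives the answer.

hhYDDYDDYDDYDD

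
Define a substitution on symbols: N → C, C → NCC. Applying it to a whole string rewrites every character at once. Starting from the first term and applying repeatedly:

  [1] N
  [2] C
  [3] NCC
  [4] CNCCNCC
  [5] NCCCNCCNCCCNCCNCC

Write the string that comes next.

CNCCNCCNCCCNCCNCCCNCCNCCNCCCNCCNCCCNCCNCC

φ(NCCCNCCNCCCNCCNCC) expands symbol-by-symbol to C NCC NCC NCC C NCC NCC C NCC NCC NCC C NCC NCC C NCC NCC; joining the 17 pieces gives the next term.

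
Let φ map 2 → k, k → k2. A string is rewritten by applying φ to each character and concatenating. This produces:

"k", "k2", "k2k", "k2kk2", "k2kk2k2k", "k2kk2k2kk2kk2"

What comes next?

Applying the rule to each of the 13 symbols of k2kk2k2kk2kk2 gives the pieces k2 k k2 k2 k k2 k k2 k2 k k2 k2 k, which concatenate to the answer.

k2kk2k2kk2kk2k2kk2k2k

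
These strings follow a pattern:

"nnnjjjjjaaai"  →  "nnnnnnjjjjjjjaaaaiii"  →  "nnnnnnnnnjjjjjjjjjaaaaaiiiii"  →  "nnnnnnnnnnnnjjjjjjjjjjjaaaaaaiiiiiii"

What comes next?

nnnnnnnnnnnnnnnjjjjjjjjjjjjjaaaaaaaiiiiiiiii

Reading off run lengths: n runs 3, 6, 9, 12; j runs 5, 7, 9, 11; a runs 3, 4, 5, 6; i runs 1, 3, 5, 7 — each is linear in n (n = 1, 2, …).
For the next term, n = 5, so the run lengths are 15, 13, 7, 9.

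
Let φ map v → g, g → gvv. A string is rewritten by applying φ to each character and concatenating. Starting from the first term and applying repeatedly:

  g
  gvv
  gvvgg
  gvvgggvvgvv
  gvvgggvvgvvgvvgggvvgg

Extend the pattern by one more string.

Rewriting the 21 symbols of gvvgggvvgvvgvvgggvvgg one by one yields gvv g g gvv gvv gvv g g gvv g g gvv g g gvv gvv gvv g g gvv gvv; concatenated:

gvvgggvvgvvgvvgggvvgggvvgggvvgvvgvvgggvvgvv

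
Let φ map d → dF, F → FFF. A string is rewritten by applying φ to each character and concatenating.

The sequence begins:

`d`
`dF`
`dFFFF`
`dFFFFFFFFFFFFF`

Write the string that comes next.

φ(dFFFFFFFFFFFFF) expands symbol-by-symbol to dF FFF FFF FFF FFF FFF FFF FFF FFF FFF FFF FFF FFF FFF; joining the 14 pieces gives the next term.

dFFFFFFFFFFFFFFFFFFFFFFFFFFFFFFFFFFFFFFFF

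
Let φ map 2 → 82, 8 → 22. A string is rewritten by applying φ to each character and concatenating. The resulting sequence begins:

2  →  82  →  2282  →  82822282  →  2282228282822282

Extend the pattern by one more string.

Applying the rule to each of the 16 symbols of 2282228282822282 gives the pieces 82 82 22 82 82 82 22 82 22 82 22 82 82 82 22 82, which concatenate to the answer.

82822282828222822282228282822282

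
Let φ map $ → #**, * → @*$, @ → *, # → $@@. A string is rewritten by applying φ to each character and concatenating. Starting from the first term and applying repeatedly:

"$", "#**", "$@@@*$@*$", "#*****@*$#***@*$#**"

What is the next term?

Applying the rule to each of the 19 symbols of #*****@*$#***@*$#** gives the pieces $@@ @*$ @*$ @*$ @*$ @*$ * @*$ #** $@@ @*$ @*$ @*$ * @*$ #** $@@ @*$ @*$, which concatenate to the answer.

$@@@*$@*$@*$@*$@*$*@*$#**$@@@*$@*$@*$*@*$#**$@@@*$@*$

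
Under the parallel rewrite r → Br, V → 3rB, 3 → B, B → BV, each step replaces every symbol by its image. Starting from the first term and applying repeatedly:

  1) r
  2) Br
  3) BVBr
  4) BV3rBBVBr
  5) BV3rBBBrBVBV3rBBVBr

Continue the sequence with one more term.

BV3rBBBrBVBVBVBrBV3rBBV3rBBBrBVBV3rBBVBr

Replace each of the 19 characters of BV3rBBBrBVBV3rBBVBr in place — BV 3rB B Br BV BV BV Br BV 3rB BV 3rB B Br BV BV 3rB BV Br — and concatenate.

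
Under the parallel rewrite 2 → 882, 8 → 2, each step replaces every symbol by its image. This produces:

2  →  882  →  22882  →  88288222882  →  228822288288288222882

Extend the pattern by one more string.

Rewriting the 21 symbols of 228822288288288222882 one by one yields 882 882 2 2 882 882 882 2 2 882 2 2 882 2 2 882 882 882 2 2 882; concatenated:

8828822288288288222882228822288288288222882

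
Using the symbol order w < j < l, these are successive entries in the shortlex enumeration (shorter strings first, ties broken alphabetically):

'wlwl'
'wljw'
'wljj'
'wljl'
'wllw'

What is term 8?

Stepping forward 3 times from wllw: wllw → wllj → wlll, then the target.

jwww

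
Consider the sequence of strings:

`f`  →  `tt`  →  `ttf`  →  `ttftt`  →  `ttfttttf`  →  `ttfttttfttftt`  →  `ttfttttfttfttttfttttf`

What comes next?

From term 3 onward, concatenate the last term with the second-to-last: tt·f = ttf, ttf·tt = ttftt, …
Continuing: ttfttttfttfttttfttttf · ttfttttfttftt gives term 8.

ttfttttfttfttttfttttfttfttttfttftt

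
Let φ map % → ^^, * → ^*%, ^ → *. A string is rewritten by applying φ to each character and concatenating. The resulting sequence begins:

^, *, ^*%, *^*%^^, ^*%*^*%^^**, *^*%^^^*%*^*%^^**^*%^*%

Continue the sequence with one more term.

^*%*^*%^^***^*%^^^*%*^*%^^**^*%^*%*^*%^^*^*%^^

φ(*^*%^^^*%*^*%^^**^*%^*%) expands symbol-by-symbol to ^*% * ^*% ^^ * * * ^*% ^^ ^*% * ^*% ^^ * * ^*% ^*% * ^*% ^^ * ^*% ^^; joining the 23 pieces gives the next term.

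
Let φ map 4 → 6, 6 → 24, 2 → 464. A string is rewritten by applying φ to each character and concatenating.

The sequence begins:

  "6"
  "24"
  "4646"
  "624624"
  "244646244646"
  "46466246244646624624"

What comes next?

624624244646244646624624244646244646

φ(46466246244646624624) expands symbol-by-symbol to 6 24 6 24 24 464 6 24 464 6 6 24 6 24 24 464 6 24 464 6; joining the 20 pieces gives the next term.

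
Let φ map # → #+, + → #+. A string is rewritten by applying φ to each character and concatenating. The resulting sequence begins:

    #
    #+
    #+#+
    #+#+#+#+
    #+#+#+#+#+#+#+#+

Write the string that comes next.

φ(#+#+#+#+#+#+#+#+) expands symbol-by-symbol to #+ #+ #+ #+ #+ #+ #+ #+ #+ #+ #+ #+ #+ #+ #+ #+; joining the 16 pieces gives the next term.

#+#+#+#+#+#+#+#+#+#+#+#+#+#+#+#+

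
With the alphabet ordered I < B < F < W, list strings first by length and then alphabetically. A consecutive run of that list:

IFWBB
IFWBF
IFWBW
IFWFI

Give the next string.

IFWFB

The successor of IFWFI increments the rightmost position that isn't already W and resets every position after it to I.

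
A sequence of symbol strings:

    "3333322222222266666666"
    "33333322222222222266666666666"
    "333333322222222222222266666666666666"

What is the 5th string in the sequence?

Reading off run lengths: 3 runs 5, 6, 7; 2 runs 9, 12, 15; 6 runs 8, 11, 14 — each is linear in n, where the shown terms are n = 3, 4, 5.
At n = 7 the blocks have lengths 9, 21, 20.

33333333322222222222222222222266666666666666666666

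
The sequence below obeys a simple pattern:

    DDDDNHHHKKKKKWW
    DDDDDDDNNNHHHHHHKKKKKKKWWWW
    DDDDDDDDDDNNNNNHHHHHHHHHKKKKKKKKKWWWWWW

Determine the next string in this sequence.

DDDDDDDDDDDDDNNNNNNNHHHHHHHHHHHHKKKKKKKKKKKWWWWWWWW

Term n consists of 3n+1 D's, followed by 2n-1 N's, followed by 3n H's, followed by 2n+3 K's, followed by 2n W's (n = 1, 2, …).
At n = 4 the blocks have lengths 13, 7, 12, 11, 8.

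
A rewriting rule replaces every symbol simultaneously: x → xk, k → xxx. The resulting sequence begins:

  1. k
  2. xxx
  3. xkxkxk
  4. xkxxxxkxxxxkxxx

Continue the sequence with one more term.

Applying the rule to each of the 15 symbols of xkxxxxkxxxxkxxx gives the pieces xk xxx xk xk xk xk xxx xk xk xk xk xxx xk xk xk, which concatenate to the answer.

xkxxxxkxkxkxkxxxxkxkxkxkxxxxkxkxk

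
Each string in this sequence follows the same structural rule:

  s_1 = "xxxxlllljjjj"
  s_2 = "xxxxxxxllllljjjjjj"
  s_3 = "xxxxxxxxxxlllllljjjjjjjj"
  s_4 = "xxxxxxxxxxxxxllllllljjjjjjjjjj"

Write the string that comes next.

Reading off run lengths: x runs 4, 7, 10, 13; l runs 4, 5, 6, 7; j runs 4, 6, 8, 10 — each is linear in n (n = 1, 2, …).
At n = 5 the blocks have lengths 16, 8, 12.

xxxxxxxxxxxxxxxxlllllllljjjjjjjjjjjj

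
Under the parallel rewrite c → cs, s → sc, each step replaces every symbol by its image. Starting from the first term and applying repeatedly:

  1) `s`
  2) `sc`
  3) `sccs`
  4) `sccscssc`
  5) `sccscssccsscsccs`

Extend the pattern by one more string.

sccscssccsscsccscsscsccssccscssc

Applying the rule to each of the 16 symbols of sccscssccsscsccs gives the pieces sc cs cs sc cs sc sc cs cs sc sc cs sc cs cs sc, which concatenate to the answer.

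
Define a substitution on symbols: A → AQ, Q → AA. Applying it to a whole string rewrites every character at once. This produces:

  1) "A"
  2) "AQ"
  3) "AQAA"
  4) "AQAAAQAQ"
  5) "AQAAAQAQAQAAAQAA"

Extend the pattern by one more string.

φ(AQAAAQAQAQAAAQAA) expands symbol-by-symbol to AQ AA AQ AQ AQ AA AQ AA AQ AA AQ AQ AQ AA AQ AQ; joining the 16 pieces gives the next term.

AQAAAQAQAQAAAQAAAQAAAQAQAQAAAQAQ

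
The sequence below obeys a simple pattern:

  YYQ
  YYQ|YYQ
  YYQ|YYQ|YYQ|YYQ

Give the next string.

Each string is two copies of the previous one joined by '|'.
One more doubling of YYQ|YYQ|YYQ|YYQ gives the answer.

YYQ|YYQ|YYQ|YYQ|YYQ|YYQ|YYQ|YYQ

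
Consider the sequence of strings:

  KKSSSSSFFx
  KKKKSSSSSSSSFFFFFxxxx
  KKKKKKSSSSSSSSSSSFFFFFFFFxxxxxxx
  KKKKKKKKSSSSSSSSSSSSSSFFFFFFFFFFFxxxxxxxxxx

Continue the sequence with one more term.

KKKKKKKKKKSSSSSSSSSSSSSSSSSFFFFFFFFFFFFFFxxxxxxxxxxxxx

Term n consists of 2n K's, followed by 3n+2 S's, followed by 3n-1 F's, followed by 3n-2 x's (n = 1, 2, …).
For the next term, n = 5, so the run lengths are 10, 17, 14, 13.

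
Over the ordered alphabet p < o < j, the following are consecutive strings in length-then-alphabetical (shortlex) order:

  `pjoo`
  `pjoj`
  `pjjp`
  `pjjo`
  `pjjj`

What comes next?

oppp

Find the rightmost character of pjjj below j, bump it to the next letter, and reset everything to its right to p.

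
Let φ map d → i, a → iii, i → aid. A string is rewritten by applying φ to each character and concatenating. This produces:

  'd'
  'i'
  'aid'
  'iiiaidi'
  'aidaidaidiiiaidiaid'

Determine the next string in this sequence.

iiiaidiiiiaidiiiiaidiaidaidaidiiiaidiaidiiiaidi

Replace each of the 19 characters of aidaidaidiiiaidiaid in place — iii aid i iii aid i iii aid i aid aid aid iii aid i aid iii aid i — and concatenate.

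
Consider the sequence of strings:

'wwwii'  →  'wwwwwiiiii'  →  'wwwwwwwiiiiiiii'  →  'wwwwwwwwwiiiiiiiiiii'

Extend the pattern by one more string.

The n-th term is 2n+1 w's then 3n-1 i's (n = 1, 2, …).
For the next term, n = 5, so the run lengths are 11, 14.

wwwwwwwwwwwiiiiiiiiiiiiii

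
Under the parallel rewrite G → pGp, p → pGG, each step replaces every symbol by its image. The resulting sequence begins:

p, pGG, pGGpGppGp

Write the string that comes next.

Rewriting each symbol of pGGpGppGp: p→pGG, G→pGp, G→pGp, p→pGG, G→pGp, p→pGG, p→pGG, G→pGp, p→pGG, which concatenates to pGG pGp pGp pGG pGp pGG pGG pGp pGG.

pGGpGppGppGGpGppGGpGGpGppGG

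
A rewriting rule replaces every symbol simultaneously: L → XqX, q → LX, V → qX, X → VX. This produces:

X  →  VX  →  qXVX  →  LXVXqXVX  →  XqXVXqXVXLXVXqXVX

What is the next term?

Rewriting the 17 symbols of XqXVXqXVXLXVXqXVX one by one yields VX LX VX qX VX LX VX qX VX XqX VX qX VX LX VX qX VX; concatenated:

VXLXVXqXVXLXVXqXVXXqXVXqXVXLXVXqXVX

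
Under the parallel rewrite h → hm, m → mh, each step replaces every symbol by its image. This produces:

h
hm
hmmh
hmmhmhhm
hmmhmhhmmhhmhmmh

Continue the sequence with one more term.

hmmhmhhmmhhmhmmhmhhmhmmhhmmhmhhm

Applying the rule to each of the 16 symbols of hmmhmhhmmhhmhmmh gives the pieces hm mh mh hm mh hm hm mh mh hm hm mh hm mh mh hm, which concatenate to the answer.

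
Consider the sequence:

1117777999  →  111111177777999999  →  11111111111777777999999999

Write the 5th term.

Each string has the form 1^{4n-1} 7^{n+3} 9^{3n} (n = 1, 2, …).
For term 5, n = 5, so the run lengths are 19, 8, 15.

111111111111111111177777777999999999999999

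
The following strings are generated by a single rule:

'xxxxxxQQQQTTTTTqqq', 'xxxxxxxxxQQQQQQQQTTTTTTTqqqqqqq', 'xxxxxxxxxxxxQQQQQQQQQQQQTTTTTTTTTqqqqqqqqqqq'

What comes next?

xxxxxxxxxxxxxxxQQQQQQQQQQQQQQQQTTTTTTTTTTTqqqqqqqqqqqqqqq

The n-th term is 3n+3 x's then 4n Q's then 2n+3 T's then 4n-1 q's (n = 1, 2, …).
At n = 4 the blocks have lengths 15, 16, 11, 15.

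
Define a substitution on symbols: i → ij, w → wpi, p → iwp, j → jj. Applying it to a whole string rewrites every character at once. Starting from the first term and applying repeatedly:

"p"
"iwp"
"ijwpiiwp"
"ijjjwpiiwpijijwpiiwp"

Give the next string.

φ(ijjjwpiiwpijijwpiiwp) expands symbol-by-symbol to ij jj jj jj wpi iwp ij ij wpi iwp ij jj ij jj wpi iwp ij ij wpi iwp; joining the 20 pieces gives the next term.

ijjjjjjjwpiiwpijijwpiiwpijjjijjjwpiiwpijijwpiiwp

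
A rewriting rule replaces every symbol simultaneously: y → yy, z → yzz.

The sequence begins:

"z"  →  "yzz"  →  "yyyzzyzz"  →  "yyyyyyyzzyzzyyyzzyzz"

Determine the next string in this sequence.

yyyyyyyyyyyyyyyzzyzzyyyzzyzzyyyyyyyzzyzzyyyzzyzz

Replace each of the 20 characters of yyyyyyyzzyzzyyyzzyzz in place — yy yy yy yy yy yy yy yzz yzz yy yzz yzz yy yy yy yzz yzz yy yzz yzz — and concatenate.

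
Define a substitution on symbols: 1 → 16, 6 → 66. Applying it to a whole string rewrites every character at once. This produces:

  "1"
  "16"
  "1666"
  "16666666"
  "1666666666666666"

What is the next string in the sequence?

Applying the rule to each of the 16 symbols of 1666666666666666 gives the pieces 16 66 66 66 66 66 66 66 66 66 66 66 66 66 66 66, which concatenate to the answer.

16666666666666666666666666666666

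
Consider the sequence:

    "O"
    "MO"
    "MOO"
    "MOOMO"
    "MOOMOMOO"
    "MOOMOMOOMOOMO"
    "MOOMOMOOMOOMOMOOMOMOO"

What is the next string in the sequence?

From term 3 onward, concatenate the last term with the second-to-last: MO·O = MOO, MOO·MO = MOOMO, …
So term 8 is MOOMOMOOMOOMOMOOMOMOO·MOOMOMOOMOOMO.

MOOMOMOOMOOMOMOOMOMOOMOOMOMOOMOOMO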